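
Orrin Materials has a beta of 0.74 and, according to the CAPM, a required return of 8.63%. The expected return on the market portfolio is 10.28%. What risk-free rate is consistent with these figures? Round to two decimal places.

E(R) = R_f + β(E(R_m) − R_f) = R_f(1 − β) + β·E(R_m)
8.63% = R_f × (1 − 0.74) + 0.74 × 10.28%
8.63% = R_f × 0.26 + 7.6072%
R_f = (8.63% − 7.6072%) / 0.26 = 3.93%

3.93%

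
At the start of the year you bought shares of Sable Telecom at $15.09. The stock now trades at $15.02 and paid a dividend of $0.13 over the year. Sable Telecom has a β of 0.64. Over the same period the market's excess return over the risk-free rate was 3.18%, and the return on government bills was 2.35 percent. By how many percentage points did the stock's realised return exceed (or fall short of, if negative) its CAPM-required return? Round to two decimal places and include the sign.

Realised HPR = (P1 + D1 − P0) / P0 = (15.02 + 0.13 − 15.09) / 15.09 = 0.06 / 15.09 = 0.3976%
CAPM required = R_f + β·MRP = 2.35% + 0.64 × 3.18% = 4.3852%
α = realised − required = 0.3976% − 4.3852% = -3.99%

-3.99%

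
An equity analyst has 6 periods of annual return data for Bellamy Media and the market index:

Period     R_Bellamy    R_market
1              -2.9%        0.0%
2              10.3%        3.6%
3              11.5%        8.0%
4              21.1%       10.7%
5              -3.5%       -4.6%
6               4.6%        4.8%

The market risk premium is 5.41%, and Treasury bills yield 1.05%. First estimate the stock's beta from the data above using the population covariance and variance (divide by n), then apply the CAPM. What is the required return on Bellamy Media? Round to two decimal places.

Mean R_i = (-2.9 + 10.3 + 11.5 + 21.1 − 3.5 + 4.6) / 6 = 6.8500%
Mean R_m = (0.0 + 3.6 + 8.0 + 10.7 − 4.6 + 4.8) / 6 = 3.7500%
Σ(R_i − R̄_i)(R_m − R̄_m) = 238.9050  ⇒  Cov = 238.9050 / 6 = 39.8175
Σ(R_m − R̄_m)² = 151.2750  ⇒  Var(R_m) = 151.2750 / 6 = 25.2125
β = Cov / Var(R_m) = 39.8175 / 25.2125 = 1.5793
E(R) = R_f + β × MRP = 1.05% + 1.5793 × 5.41% = 9.59%

9.59%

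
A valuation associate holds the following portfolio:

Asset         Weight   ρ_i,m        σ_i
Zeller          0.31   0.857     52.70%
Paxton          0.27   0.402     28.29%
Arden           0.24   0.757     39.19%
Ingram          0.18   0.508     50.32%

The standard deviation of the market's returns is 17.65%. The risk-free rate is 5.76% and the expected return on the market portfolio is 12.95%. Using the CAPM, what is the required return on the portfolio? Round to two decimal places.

β_Zeller = 0.857 × 52.70% / 17.65% = 2.5589
β_Paxton = 0.402 × 28.29% / 17.65% = 0.6443
β_Arden = 0.757 × 39.19% / 17.65% = 1.6808
β_Ingram = 0.508 × 50.32% / 17.65% = 1.4483
β_P = Σ w_i β_i = 0.31×2.5589 + 0.27×0.6443 + 0.24×1.6808 + 0.18×1.4483 = 1.6313
MRP = 12.95% − 5.76% = 7.19%
E(R_P) = R_f + β_P × MRP = 5.76% + 1.6313 × 7.19% = 17.49%

17.49%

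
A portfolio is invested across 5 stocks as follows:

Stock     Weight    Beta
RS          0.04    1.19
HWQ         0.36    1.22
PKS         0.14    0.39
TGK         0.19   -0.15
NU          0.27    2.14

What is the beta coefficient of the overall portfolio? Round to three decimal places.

1.091

β_P = Σ w_i β_i = 0.04×1.19 + 0.36×1.22 + 0.14×0.39 + 0.19×-0.15 + 0.27×2.14 = 1.0907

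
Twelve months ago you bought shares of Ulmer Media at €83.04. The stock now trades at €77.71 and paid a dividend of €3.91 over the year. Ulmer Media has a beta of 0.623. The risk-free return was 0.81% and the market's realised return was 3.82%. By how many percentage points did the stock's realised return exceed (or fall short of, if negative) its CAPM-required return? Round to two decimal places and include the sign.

Realised HPR = (P1 + D1 − P0) / P0 = (77.71 + 3.91 − 83.04) / 83.04 = -1.42 / 83.04 = -1.7100%
MRP = 3.82% − 0.81% = 3.01%
CAPM required = R_f + β·MRP = 0.81% + 0.623 × 3.01% = 2.68523%
α = realised − required = -1.7100% − 2.68523% = -4.40%

-4.40%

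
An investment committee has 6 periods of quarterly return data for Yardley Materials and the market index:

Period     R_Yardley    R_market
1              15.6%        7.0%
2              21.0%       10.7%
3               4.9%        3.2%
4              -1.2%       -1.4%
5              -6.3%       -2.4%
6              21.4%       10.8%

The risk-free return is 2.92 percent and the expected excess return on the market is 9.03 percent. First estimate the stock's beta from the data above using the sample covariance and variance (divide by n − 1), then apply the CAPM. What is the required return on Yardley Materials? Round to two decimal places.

21.15%

Mean R_i = (15.6 + 21.0 + 4.9 − 1.2 − 6.3 + 21.4) / 6 = 9.2333%
Mean R_m = (7.0 + 10.7 + 3.2 − 1.4 − 2.4 + 10.8) / 6 = 4.6500%
Σ(R_i − R̄_i)(R_m − R̄_m) = 339.8900  ⇒  Cov = 339.8900 / 5 = 67.9780
Σ(R_m − R̄_m)² = 168.3550  ⇒  Var(R_m) = 168.3550 / 5 = 33.6710
β = Cov / Var(R_m) = 67.9780 / 33.6710 = 2.0189
E(R) = R_f + β × MRP = 2.92% + 2.0189 × 9.03% = 21.15%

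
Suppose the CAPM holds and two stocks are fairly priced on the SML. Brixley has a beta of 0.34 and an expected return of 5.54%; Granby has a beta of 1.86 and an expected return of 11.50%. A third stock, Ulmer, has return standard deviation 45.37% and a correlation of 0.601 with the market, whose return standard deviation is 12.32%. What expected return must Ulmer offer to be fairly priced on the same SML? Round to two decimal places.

MRP = (11.50% − 5.54%) / (1.86 − 0.34) = 3.9211%
R_f = 5.54% − 0.34 × 3.9211% = 4.2068%
β_Ulmer = ρ·σ_i/σ_m = 0.601 × 45.37 / 12.32 = 2.2133
E(R_Ulmer) = R_f + β × MRP = 4.2068% + 2.2133 × 3.9211% = 12.89%

12.89%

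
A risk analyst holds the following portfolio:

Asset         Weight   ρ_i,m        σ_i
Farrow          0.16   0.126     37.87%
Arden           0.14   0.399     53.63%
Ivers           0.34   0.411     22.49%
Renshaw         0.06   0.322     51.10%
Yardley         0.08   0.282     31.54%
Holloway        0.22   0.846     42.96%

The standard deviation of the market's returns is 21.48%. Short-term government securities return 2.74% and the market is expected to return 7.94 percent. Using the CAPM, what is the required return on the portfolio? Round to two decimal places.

β_Farrow = 0.126 × 37.87% / 21.48% = 0.2221
β_Arden = 0.399 × 53.63% / 21.48% = 0.9962
β_Ivers = 0.411 × 22.49% / 21.48% = 0.4303
β_Renshaw = 0.322 × 51.10% / 21.48% = 0.7660
β_Yardley = 0.282 × 31.54% / 21.48% = 0.4141
β_Holloway = 0.846 × 42.96% / 21.48% = 1.6920
β_P = Σ w_i β_i = 0.16×0.2221 + 0.14×0.9962 + 0.34×0.4303 + 0.06×0.7660 + 0.08×0.4141 + 0.22×1.6920 = 0.7726
MRP = 7.94% − 2.74% = 5.20%
E(R_P) = R_f + β_P × MRP = 2.74% + 0.7726 × 5.20% = 6.76%

6.76%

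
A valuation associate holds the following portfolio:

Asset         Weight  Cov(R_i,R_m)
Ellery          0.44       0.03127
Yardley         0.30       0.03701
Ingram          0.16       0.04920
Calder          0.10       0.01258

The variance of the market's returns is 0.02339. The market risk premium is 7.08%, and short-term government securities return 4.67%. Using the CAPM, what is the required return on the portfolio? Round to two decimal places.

β_Ellery = 0.03127 / 0.02339 = 1.3369
β_Yardley = 0.03701 / 0.02339 = 1.5823
β_Ingram = 0.04920 / 0.02339 = 2.1035
β_Calder = 0.01258 / 0.02339 = 0.5378
β_P = Σ w_i β_i = 0.44×1.3369 + 0.30×1.5823 + 0.16×2.1035 + 0.10×0.5378 = 1.4533
E(R_P) = R_f + β_P × MRP = 4.67% + 1.4533 × 7.08% = 14.96%

14.96%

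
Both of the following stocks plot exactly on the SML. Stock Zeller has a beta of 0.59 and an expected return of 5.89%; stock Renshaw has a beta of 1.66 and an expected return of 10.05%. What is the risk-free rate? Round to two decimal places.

3.60%

Both satisfy E(R) = R_f + β·MRP, so the slope of the SML is
MRP = (10.05% − 5.89%) / (1.66 − 0.59) = 4.16% / 1.07 = 3.8879%
R_f = E(R_Zeller) − β_Zeller·MRP = 5.89% − 0.59 × 3.8879% = 3.5961%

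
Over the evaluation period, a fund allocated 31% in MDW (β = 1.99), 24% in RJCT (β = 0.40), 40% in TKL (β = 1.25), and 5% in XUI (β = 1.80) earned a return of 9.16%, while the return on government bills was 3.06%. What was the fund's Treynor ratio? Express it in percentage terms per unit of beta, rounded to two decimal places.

β_P = 0.31×1.99 + 0.24×0.40 + 0.40×1.25 + 0.05×1.80 = 1.3029
Treynor = (R_P − R_f) / β_P = (9.16% − 3.06%) / 1.3029 = 6.10% / 1.3029 = 4.68%

4.68%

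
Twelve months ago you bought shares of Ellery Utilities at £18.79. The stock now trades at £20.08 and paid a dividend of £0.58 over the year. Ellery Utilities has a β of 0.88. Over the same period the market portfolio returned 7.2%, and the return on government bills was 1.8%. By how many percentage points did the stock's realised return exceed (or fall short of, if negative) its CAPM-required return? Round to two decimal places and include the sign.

Realised HPR = (P1 + D1 − P0) / P0 = (20.08 + 0.58 − 18.79) / 18.79 = 1.87 / 18.79 = 9.9521%
MRP = 7.2% − 1.8% = 5.40%
CAPM required = R_f + β·MRP = 1.8% + 0.88 × 5.4% = 6.5520%
α = realised − required = 9.9521% − 6.5520% = +3.40%

+3.40%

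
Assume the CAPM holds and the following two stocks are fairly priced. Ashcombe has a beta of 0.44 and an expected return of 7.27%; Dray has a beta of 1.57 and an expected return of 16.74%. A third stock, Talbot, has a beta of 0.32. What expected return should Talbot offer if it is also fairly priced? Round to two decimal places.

MRP (SML slope) = (16.74% − 7.27%) / (1.57 − 0.44) = 9.47% / 1.13 = 8.3805%
R_f (intercept) = 7.27% − 0.44 × 8.3805% = 3.5826%
E(R_Talbot) = R_f + β × MRP = 3.5826% + 0.32 × 8.3805% = 6.26%

6.26%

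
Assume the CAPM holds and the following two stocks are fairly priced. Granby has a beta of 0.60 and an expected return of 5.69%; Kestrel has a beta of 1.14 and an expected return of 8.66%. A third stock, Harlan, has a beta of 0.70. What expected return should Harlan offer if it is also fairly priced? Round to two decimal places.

6.24%

MRP (SML slope) = (8.66% − 5.69%) / (1.14 − 0.60) = 2.97% / 0.54 = 5.5000%
R_f (intercept) = 5.69% − 0.60 × 5.5000% = 2.3900%
E(R_Harlan) = R_f + β × MRP = 2.3900% + 0.70 × 5.5000% = 6.24%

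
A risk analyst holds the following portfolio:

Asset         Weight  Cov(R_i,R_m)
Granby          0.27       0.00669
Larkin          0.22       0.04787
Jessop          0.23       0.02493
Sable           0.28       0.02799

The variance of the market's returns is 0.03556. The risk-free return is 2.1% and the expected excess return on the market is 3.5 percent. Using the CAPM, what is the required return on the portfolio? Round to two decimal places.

β_Granby = 0.00669 / 0.03556 = 0.1881
β_Larkin = 0.04787 / 0.03556 = 1.3462
β_Jessop = 0.02493 / 0.03556 = 0.7011
β_Sable = 0.02799 / 0.03556 = 0.7871
β_P = Σ w_i β_i = 0.27×0.1881 + 0.22×1.3462 + 0.23×0.7011 + 0.28×0.7871 = 0.7286
E(R_P) = R_f + β_P × MRP = 2.1% + 0.7286 × 3.5% = 4.65%

4.65%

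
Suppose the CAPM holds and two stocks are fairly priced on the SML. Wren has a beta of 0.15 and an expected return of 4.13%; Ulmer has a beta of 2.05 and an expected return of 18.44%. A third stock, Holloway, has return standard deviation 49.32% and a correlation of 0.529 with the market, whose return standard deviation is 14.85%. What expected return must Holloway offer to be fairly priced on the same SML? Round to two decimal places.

16.23%

MRP = (18.44% − 4.13%) / (2.05 − 0.15) = 7.5316%
R_f = 4.13% − 0.15 × 7.5316% = 3.0003%
β_Holloway = ρ·σ_i/σ_m = 0.529 × 49.32 / 14.85 = 1.7569
E(R_Holloway) = R_f + β × MRP = 3.0003% + 1.7569 × 7.5316% = 16.23%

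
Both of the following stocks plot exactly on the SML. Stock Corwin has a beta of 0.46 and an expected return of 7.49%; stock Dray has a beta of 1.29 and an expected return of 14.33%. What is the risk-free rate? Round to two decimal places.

3.70%

Both satisfy E(R) = R_f + β·MRP, so the slope of the SML is
MRP = (14.33% − 7.49%) / (1.29 − 0.46) = 6.84% / 0.83 = 8.2410%
R_f = E(R_Corwin) − β_Corwin·MRP = 7.49% − 0.46 × 8.2410% = 3.6991%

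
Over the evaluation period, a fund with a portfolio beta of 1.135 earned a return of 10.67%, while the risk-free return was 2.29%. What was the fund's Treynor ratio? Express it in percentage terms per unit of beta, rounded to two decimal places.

7.38%

Treynor = (R_P − R_f) / β_P = (10.67% − 2.29%) / 1.1350 = 8.38% / 1.1350 = 7.38%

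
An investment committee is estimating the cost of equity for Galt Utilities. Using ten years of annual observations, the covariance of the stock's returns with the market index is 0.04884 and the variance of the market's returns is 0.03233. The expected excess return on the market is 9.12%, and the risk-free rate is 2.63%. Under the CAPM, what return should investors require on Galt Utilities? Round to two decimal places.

16.41%

β = Cov(R_i, R_m) / Var(R_m) = 0.04884 / 0.03233 = 1.5107
E(R) = R_f + β × MRP = 2.63% + 1.5107 × 9.12% = 16.41%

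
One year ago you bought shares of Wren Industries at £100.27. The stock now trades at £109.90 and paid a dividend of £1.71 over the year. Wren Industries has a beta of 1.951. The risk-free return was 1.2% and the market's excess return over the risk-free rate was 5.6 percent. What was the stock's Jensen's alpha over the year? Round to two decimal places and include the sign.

-0.82%

Realised HPR = (P1 + D1 − P0) / P0 = (109.90 + 1.71 − 100.27) / 100.27 = 11.34 / 100.27 = 11.3095%
CAPM required = R_f + β·MRP = 1.2% + 1.951 × 5.6% = 12.1256%
α = realised − required = 11.3095% − 12.1256% = -0.82%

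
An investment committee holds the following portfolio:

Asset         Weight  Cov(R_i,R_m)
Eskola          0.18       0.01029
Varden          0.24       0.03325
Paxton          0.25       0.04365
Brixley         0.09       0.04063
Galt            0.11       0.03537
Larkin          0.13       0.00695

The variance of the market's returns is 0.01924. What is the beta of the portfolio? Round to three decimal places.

β_Eskola = 0.01029 / 0.01924 = 0.5348
β_Varden = 0.03325 / 0.01924 = 1.7282
β_Paxton = 0.04365 / 0.01924 = 2.2687
β_Brixley = 0.04063 / 0.01924 = 2.1117
β_Galt = 0.03537 / 0.01924 = 1.8384
β_Larkin = 0.00695 / 0.01924 = 0.3612
β_P = Σ w_i β_i = 0.18×0.5348 + 0.24×1.7282 + 0.25×2.2687 + 0.09×2.1117 + 0.11×1.8384 + 0.13×0.3612 = 1.5174

1.517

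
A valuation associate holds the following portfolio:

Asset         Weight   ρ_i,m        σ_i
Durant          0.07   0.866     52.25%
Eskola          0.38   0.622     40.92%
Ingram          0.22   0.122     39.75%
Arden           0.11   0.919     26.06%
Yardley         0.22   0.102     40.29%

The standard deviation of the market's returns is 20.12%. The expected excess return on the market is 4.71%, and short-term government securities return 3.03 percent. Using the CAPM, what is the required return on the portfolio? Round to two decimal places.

β_Durant = 0.866 × 52.25% / 20.12% = 2.2489
β_Eskola = 0.622 × 40.92% / 20.12% = 1.2650
β_Ingram = 0.122 × 39.75% / 20.12% = 0.2410
β_Arden = 0.919 × 26.06% / 20.12% = 1.1903
β_Yardley = 0.102 × 40.29% / 20.12% = 0.2043
β_P = Σ w_i β_i = 0.07×2.2489 + 0.38×1.2650 + 0.22×0.2410 + 0.11×1.1903 + 0.22×0.2043 = 0.8670
E(R_P) = R_f + β_P × MRP = 3.03% + 0.8670 × 4.71% = 7.11%

7.11%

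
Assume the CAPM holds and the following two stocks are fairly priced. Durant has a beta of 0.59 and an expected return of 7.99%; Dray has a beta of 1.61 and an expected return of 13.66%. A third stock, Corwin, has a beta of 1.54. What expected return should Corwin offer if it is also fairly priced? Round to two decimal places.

MRP (SML slope) = (13.66% − 7.99%) / (1.61 − 0.59) = 5.67% / 1.02 = 5.5588%
R_f (intercept) = 7.99% − 0.59 × 5.5588% = 4.7103%
E(R_Corwin) = R_f + β × MRP = 4.7103% + 1.54 × 5.5588% = 13.27%

13.27%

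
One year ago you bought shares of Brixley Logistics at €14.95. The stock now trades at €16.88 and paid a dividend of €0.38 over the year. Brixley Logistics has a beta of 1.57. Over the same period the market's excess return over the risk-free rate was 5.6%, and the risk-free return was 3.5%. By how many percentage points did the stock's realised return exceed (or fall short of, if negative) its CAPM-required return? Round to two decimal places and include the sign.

Realised HPR = (P1 + D1 − P0) / P0 = (16.88 + 0.38 − 14.95) / 14.95 = 2.31 / 14.95 = 15.4515%
CAPM required = R_f + β·MRP = 3.5% + 1.57 × 5.6% = 12.2920%
α = realised − required = 15.4515% − 12.2920% = +3.16%

+3.16%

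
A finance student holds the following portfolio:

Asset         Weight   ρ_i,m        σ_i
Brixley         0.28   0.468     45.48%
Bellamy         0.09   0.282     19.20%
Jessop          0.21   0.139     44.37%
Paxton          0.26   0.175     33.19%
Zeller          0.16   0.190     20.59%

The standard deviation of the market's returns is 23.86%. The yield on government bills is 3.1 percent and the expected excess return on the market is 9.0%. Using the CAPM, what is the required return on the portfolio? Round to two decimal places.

6.83%

β_Brixley = 0.468 × 45.48% / 23.86% = 0.8921
β_Bellamy = 0.282 × 19.20% / 23.86% = 0.2269
β_Jessop = 0.139 × 44.37% / 23.86% = 0.2585
β_Paxton = 0.175 × 33.19% / 23.86% = 0.2434
β_Zeller = 0.190 × 20.59% / 23.86% = 0.1640
β_P = Σ w_i β_i = 0.28×0.8921 + 0.09×0.2269 + 0.21×0.2585 + 0.26×0.2434 + 0.16×0.1640 = 0.4140
E(R_P) = R_f + β_P × MRP = 3.1% + 0.4140 × 9.0% = 6.83%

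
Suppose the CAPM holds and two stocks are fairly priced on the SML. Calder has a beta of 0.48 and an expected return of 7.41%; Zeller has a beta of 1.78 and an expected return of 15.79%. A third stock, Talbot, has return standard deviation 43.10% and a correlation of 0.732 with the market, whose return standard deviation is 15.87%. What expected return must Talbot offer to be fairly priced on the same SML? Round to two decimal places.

17.13%

MRP = (15.79% − 7.41%) / (1.78 − 0.48) = 6.4462%
R_f = 7.41% − 0.48 × 6.4462% = 4.3158%
β_Talbot = ρ·σ_i/σ_m = 0.732 × 43.10 / 15.87 = 1.9880
E(R_Talbot) = R_f + β × MRP = 4.3158% + 1.9880 × 6.4462% = 17.13%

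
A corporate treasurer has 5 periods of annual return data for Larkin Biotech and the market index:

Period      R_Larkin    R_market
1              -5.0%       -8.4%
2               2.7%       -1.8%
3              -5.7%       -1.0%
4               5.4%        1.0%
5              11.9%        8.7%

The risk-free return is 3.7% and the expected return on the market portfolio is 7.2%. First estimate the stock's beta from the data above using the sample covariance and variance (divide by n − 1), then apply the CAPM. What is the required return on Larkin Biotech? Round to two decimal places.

Mean R_i = (-5.0 + 2.7 − 5.7 + 5.4 + 11.9) / 5 = 1.8600%
Mean R_m = (-8.4 − 1.8 − 1.0 + 1.0 + 8.7) / 5 = -0.3000%
Σ(R_i − R̄_i)(R_m − R̄_m) = 154.5600  ⇒  Cov = 154.5600 / 4 = 38.6400
Σ(R_m − R̄_m)² = 151.0400  ⇒  Var(R_m) = 151.0400 / 4 = 37.7600
β = Cov / Var(R_m) = 38.6400 / 37.7600 = 1.0233
MRP = 7.2% − 3.7% = 3.50%
E(R) = R_f + β × MRP = 3.7% + 1.0233 × 3.5% = 7.28%

7.28%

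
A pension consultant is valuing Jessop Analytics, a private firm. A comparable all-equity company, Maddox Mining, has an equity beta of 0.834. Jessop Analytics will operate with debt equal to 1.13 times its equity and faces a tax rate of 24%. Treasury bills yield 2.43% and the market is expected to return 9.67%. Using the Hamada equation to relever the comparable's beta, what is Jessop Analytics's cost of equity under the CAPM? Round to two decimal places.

13.65%

β_L = β_U × [1 + (1 − t)(D/E)] = 0.834 × [1 + (1 − 0.24) × 1.13]
    = 0.834 × [1 + 0.76 × 1.13] = 0.834 × 1.8588 = 1.5502
MRP = 9.67% − 2.43% = 7.24%
E(R) = R_f + β_L × MRP = 2.43% + 1.5502 × 7.24% = 13.65%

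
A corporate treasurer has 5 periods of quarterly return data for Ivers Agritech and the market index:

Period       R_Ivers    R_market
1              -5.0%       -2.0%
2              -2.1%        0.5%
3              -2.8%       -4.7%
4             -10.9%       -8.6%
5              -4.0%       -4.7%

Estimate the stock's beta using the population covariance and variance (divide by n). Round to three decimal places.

Mean R_i = (-5.0 − 2.1 − 2.8 − 10.9 − 4.0) / 5 = -4.9600%
Mean R_m = (-2.0 + 0.5 − 4.7 − 8.6 − 4.7) / 5 = -3.9000%
Σ(R_i − R̄_i)(R_m − R̄_m) = 37.9300  ⇒  Cov = 37.9300 / 5 = 7.5860
Σ(R_m − R̄_m)² = 46.3400  ⇒  Var(R_m) = 46.3400 / 5 = 9.2680
β = Cov / Var(R_m) = 7.5860 / 9.2680 = 0.8185

0.819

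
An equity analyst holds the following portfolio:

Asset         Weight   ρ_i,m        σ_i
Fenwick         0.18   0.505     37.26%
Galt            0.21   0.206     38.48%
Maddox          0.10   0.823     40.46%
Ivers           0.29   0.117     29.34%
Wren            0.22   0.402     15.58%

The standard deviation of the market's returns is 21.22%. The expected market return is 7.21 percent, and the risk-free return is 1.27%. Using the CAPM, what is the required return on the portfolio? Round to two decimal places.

4.28%

β_Fenwick = 0.505 × 37.26% / 21.22% = 0.8867
β_Galt = 0.206 × 38.48% / 21.22% = 0.3736
β_Maddox = 0.823 × 40.46% / 21.22% = 1.5692
β_Ivers = 0.117 × 29.34% / 21.22% = 0.1618
β_Wren = 0.402 × 15.58% / 21.22% = 0.2952
β_P = Σ w_i β_i = 0.18×0.8867 + 0.21×0.3736 + 0.10×1.5692 + 0.29×0.1618 + 0.22×0.2952 = 0.5068
MRP = 7.21% − 1.27% = 5.94%
E(R_P) = R_f + β_P × MRP = 1.27% + 0.5068 × 5.94% = 4.28%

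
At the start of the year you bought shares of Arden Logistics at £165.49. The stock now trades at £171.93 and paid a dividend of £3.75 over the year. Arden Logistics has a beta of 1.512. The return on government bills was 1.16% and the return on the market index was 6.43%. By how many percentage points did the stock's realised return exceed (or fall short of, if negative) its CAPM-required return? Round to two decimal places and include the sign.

Realised HPR = (P1 + D1 − P0) / P0 = (171.93 + 3.75 − 165.49) / 165.49 = 10.19 / 165.49 = 6.1575%
MRP = 6.43% − 1.16% = 5.27%
CAPM required = R_f + β·MRP = 1.16% + 1.512 × 5.27% = 9.12824%
α = realised − required = 6.1575% − 9.12824% = -2.97%

-2.97%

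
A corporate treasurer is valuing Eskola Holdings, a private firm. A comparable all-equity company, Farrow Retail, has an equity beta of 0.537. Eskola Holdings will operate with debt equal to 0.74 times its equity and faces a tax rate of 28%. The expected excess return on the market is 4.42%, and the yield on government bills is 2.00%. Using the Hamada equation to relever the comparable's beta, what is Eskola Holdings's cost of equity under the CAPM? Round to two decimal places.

β_L = β_U × [1 + (1 − t)(D/E)] = 0.537 × [1 + (1 − 0.28) × 0.74]
    = 0.537 × [1 + 0.72 × 0.74] = 0.537 × 1.5328 = 0.8231
E(R) = R_f + β_L × MRP = 2.00% + 0.8231 × 4.42% = 5.64%

5.64%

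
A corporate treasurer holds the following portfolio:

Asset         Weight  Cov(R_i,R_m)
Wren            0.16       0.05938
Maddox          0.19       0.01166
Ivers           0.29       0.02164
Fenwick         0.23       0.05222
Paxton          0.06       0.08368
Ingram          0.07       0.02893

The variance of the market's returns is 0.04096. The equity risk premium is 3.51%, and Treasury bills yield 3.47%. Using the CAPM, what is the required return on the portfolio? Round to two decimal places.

6.64%

β_Wren = 0.05938 / 0.04096 = 1.4497
β_Maddox = 0.01166 / 0.04096 = 0.2847
β_Ivers = 0.02164 / 0.04096 = 0.5283
β_Fenwick = 0.05222 / 0.04096 = 1.2749
β_Paxton = 0.08368 / 0.04096 = 2.0430
β_Ingram = 0.02893 / 0.04096 = 0.7063
β_P = Σ w_i β_i = 0.16×1.4497 + 0.19×0.2847 + 0.29×0.5283 + 0.23×1.2749 + 0.06×2.0430 + 0.07×0.7063 = 0.9045
E(R_P) = R_f + β_P × MRP = 3.47% + 0.9045 × 3.51% = 6.64%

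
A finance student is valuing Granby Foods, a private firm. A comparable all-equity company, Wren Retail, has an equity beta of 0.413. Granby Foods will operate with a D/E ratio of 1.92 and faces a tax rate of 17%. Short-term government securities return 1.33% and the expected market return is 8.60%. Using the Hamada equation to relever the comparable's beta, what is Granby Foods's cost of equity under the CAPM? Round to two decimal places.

9.12%

β_L = β_U × [1 + (1 − t)(D/E)] = 0.413 × [1 + (1 − 0.17) × 1.92]
    = 0.413 × [1 + 0.83 × 1.92] = 0.413 × 2.5936 = 1.0712
MRP = 8.60% − 1.33% = 7.27%
E(R) = R_f + β_L × MRP = 1.33% + 1.0712 × 7.27% = 9.12%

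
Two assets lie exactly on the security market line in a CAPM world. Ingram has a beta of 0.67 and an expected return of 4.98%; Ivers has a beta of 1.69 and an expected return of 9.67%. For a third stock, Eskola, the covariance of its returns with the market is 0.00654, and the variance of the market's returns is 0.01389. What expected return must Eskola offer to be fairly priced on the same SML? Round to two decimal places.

MRP = (9.67% − 4.98%) / (1.69 − 0.67) = 4.5980%
R_f = 4.98% − 0.67 × 4.5980% = 1.8993%
β_Eskola = Cov / Var(R_m) = 0.00654 / 0.01389 = 0.4708
E(R_Eskola) = R_f + β × MRP = 1.8993% + 0.4708 × 4.5980% = 4.06%

4.06%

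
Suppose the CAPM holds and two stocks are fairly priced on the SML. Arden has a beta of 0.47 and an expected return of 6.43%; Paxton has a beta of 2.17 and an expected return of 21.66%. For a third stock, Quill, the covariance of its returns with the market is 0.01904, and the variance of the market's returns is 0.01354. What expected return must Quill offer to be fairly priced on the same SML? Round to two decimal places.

14.82%

MRP = (21.66% − 6.43%) / (2.17 − 0.47) = 8.9588%
R_f = 6.43% − 0.47 × 8.9588% = 2.2194%
β_Quill = Cov / Var(R_m) = 0.01904 / 0.01354 = 1.4062
E(R_Quill) = R_f + β × MRP = 2.2194% + 1.4062 × 8.9588% = 14.82%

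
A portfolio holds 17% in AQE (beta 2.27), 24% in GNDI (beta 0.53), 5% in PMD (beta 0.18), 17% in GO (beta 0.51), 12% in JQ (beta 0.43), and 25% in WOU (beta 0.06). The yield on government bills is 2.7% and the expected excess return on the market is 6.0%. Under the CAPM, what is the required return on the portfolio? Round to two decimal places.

β_P = Σ w_i β_i = 0.17×2.27 + 0.24×0.53 + 0.05×0.18 + 0.17×0.51 + 0.12×0.43 + 0.25×0.06 = 0.6754
E(R_P) = R_f + β_P × MRP = 2.7% + 0.6754 × 6.0% = 6.75%

6.75%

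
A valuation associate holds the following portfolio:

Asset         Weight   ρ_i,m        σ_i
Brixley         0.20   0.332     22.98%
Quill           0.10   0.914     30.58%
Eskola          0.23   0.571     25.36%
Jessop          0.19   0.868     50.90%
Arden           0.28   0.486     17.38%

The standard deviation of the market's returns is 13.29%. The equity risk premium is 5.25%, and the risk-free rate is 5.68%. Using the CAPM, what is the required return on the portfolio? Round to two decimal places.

12.95%

β_Brixley = 0.332 × 22.98% / 13.29% = 0.5741
β_Quill = 0.914 × 30.58% / 13.29% = 2.1031
β_Eskola = 0.571 × 25.36% / 13.29% = 1.0896
β_Jessop = 0.868 × 50.90% / 13.29% = 3.3244
β_Arden = 0.486 × 17.38% / 13.29% = 0.6356
β_P = Σ w_i β_i = 0.20×0.5741 + 0.10×2.1031 + 0.23×1.0896 + 0.19×3.3244 + 0.28×0.6356 = 1.3853
E(R_P) = R_f + β_P × MRP = 5.68% + 1.3853 × 5.25% = 12.95%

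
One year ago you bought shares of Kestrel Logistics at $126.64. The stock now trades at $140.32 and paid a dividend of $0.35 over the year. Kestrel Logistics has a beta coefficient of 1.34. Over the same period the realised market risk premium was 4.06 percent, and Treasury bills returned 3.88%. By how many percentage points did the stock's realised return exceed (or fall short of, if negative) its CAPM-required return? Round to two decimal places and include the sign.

+1.76%

Realised HPR = (P1 + D1 − P0) / P0 = (140.32 + 0.35 − 126.64) / 126.64 = 14.03 / 126.64 = 11.0786%
CAPM required = R_f + β·MRP = 3.88% + 1.34 × 4.06% = 9.3204%
α = realised − required = 11.0786% − 9.3204% = +1.76%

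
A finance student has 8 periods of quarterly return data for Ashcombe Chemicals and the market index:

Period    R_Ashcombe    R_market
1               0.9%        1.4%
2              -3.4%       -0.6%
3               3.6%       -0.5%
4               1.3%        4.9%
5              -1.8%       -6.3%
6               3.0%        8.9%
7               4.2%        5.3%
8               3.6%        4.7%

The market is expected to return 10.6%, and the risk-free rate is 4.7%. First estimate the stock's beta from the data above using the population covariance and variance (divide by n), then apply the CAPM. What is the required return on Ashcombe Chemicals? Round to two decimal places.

Mean R_i = (0.9 − 3.4 + 3.6 + 1.3 − 1.8 + 3.0 + 4.2 + 3.6) / 8 = 1.4250%
Mean R_m = (1.4 − 0.6 − 0.5 + 4.9 − 6.3 + 8.9 + 5.3 + 4.7) / 8 = 2.2250%
Σ(R_i − R̄_i)(R_m − R̄_m) = 59.7250  ⇒  Cov = 59.7250 / 8 = 7.4656
Σ(R_m − R̄_m)² = 156.0550  ⇒  Var(R_m) = 156.0550 / 8 = 19.5069
β = Cov / Var(R_m) = 7.4656 / 19.5069 = 0.3827
MRP = 10.6% − 4.7% = 5.90%
E(R) = R_f + β × MRP = 4.7% + 0.3827 × 5.9% = 6.96%

6.96%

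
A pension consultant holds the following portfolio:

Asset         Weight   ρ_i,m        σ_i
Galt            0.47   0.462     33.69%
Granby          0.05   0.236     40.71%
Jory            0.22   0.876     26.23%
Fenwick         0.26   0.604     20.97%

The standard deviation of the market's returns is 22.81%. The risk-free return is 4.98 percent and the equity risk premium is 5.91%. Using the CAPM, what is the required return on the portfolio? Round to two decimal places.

9.16%

β_Galt = 0.462 × 33.69% / 22.81% = 0.6824
β_Granby = 0.236 × 40.71% / 22.81% = 0.4212
β_Jory = 0.876 × 26.23% / 22.81% = 1.0073
β_Fenwick = 0.604 × 20.97% / 22.81% = 0.5553
β_P = Σ w_i β_i = 0.47×0.6824 + 0.05×0.4212 + 0.22×1.0073 + 0.26×0.5553 = 0.7078
E(R_P) = R_f + β_P × MRP = 4.98% + 0.7078 × 5.91% = 9.16%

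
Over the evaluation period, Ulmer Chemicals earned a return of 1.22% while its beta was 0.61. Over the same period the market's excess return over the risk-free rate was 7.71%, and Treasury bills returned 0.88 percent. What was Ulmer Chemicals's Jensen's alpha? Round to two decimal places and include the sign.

-4.36%

CAPM benchmark = R_f + β(R_m − R_f) = 0.88% + 0.61 × 7.71% = 5.5831%
α = actual − benchmark = 1.22% − 5.5831% = -4.36%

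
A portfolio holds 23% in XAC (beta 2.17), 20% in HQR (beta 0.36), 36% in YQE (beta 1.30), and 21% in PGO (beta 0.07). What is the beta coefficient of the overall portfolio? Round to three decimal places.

β_P = Σ w_i β_i = 0.23×2.17 + 0.20×0.36 + 0.36×1.30 + 0.21×0.07 = 1.0538

1.054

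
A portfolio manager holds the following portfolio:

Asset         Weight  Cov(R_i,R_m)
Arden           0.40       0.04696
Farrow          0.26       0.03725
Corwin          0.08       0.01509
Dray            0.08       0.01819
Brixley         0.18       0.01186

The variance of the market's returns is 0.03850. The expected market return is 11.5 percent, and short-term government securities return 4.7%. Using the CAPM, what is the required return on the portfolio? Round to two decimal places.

β_Arden = 0.04696 / 0.03850 = 1.2197
β_Farrow = 0.03725 / 0.03850 = 0.9675
β_Corwin = 0.01509 / 0.03850 = 0.3919
β_Dray = 0.01819 / 0.03850 = 0.4725
β_Brixley = 0.01186 / 0.03850 = 0.3081
β_P = Σ w_i β_i = 0.40×1.2197 + 0.26×0.9675 + 0.08×0.3919 + 0.08×0.4725 + 0.18×0.3081 = 0.8640
MRP = 11.5% − 4.7% = 6.80%
E(R_P) = R_f + β_P × MRP = 4.7% + 0.8640 × 6.8% = 10.58%

10.58%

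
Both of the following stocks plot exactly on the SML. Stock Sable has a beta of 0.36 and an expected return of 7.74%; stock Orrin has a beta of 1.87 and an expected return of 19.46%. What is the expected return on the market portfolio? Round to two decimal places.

12.71%

Both satisfy E(R) = R_f + β·MRP, so the slope of the SML is
MRP = (19.46% − 7.74%) / (1.87 − 0.36) = 11.72% / 1.51 = 7.7616%
R_f = E(R_Sable) − β_Sable·MRP = 7.74% − 0.36 × 7.7616% = 4.9458%
E(R_m) = R_f + MRP = 4.9458% + 7.7616% = 12.71%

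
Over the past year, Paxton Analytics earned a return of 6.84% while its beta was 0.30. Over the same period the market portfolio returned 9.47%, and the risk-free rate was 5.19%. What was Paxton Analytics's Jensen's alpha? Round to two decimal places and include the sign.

+0.37%

Market excess return = 9.47% − 5.19% = 4.28%
CAPM benchmark = R_f + β(R_m − R_f) = 5.19% + 0.30 × 4.28% = 6.4740%
α = actual − benchmark = 6.84% − 6.4740% = +0.37%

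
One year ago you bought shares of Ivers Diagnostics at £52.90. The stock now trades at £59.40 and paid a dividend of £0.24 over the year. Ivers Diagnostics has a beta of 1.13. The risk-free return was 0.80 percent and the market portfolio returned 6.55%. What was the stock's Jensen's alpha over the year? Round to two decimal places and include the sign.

Realised HPR = (P1 + D1 − P0) / P0 = (59.40 + 0.24 − 52.90) / 52.90 = 6.74 / 52.90 = 12.7410%
MRP = 6.55% − 0.80% = 5.75%
CAPM required = R_f + β·MRP = 0.80% + 1.13 × 5.75% = 7.2975%
α = realised − required = 12.7410% − 7.2975% = +5.44%

+5.44%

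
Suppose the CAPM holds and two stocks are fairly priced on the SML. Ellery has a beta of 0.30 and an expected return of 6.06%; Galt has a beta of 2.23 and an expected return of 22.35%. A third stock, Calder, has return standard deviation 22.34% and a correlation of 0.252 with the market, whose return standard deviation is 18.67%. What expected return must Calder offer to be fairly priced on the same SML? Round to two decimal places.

MRP = (22.35% − 6.06%) / (2.23 − 0.30) = 8.4404%
R_f = 6.06% − 0.30 × 8.4404% = 3.5279%
β_Calder = ρ·σ_i/σ_m = 0.252 × 22.34 / 18.67 = 0.3015
E(R_Calder) = R_f + β × MRP = 3.5279% + 0.3015 × 8.4404% = 6.07%

6.07%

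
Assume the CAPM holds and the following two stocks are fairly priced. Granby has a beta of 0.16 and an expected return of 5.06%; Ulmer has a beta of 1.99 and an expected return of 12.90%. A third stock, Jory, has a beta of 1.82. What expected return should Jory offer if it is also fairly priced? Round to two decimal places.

12.17%

MRP (SML slope) = (12.90% − 5.06%) / (1.99 − 0.16) = 7.84% / 1.83 = 4.2842%
R_f (intercept) = 5.06% − 0.16 × 4.2842% = 4.3745%
E(R_Jory) = R_f + β × MRP = 4.3745% + 1.82 × 4.2842% = 12.17%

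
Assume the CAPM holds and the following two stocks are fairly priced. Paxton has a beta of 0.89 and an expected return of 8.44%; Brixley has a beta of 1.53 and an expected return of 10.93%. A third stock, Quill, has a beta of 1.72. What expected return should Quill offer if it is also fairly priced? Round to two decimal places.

MRP (SML slope) = (10.93% − 8.44%) / (1.53 − 0.89) = 2.49% / 0.64 = 3.8906%
R_f (intercept) = 8.44% − 0.89 × 3.8906% = 4.9774%
E(R_Quill) = R_f + β × MRP = 4.9774% + 1.72 × 3.8906% = 11.67%

11.67%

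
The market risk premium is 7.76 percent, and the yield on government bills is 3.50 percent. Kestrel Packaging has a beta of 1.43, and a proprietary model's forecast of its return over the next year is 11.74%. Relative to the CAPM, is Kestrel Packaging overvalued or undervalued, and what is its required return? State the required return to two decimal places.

Required return = R_f + β·MRP = 3.50% + 1.43 × 7.76% = 14.60%
Forecast 11.74% < required 14.60% → the stock plots below the SML → overvalued.

Overvalued; required return 14.60%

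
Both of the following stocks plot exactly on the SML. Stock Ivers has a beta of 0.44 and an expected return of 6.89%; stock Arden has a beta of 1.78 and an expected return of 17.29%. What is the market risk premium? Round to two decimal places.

7.76%

Both satisfy E(R) = R_f + β·MRP, so the slope of the SML is
MRP = (17.29% − 6.89%) / (1.78 − 0.44) = 10.40% / 1.34 = 7.7612%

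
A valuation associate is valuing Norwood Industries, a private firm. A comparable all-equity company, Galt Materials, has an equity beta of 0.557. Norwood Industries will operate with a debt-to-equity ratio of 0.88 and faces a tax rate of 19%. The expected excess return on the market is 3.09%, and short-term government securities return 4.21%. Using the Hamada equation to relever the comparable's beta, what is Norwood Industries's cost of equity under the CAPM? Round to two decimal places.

β_L = β_U × [1 + (1 − t)(D/E)] = 0.557 × [1 + (1 − 0.19) × 0.88]
    = 0.557 × [1 + 0.81 × 0.88] = 0.557 × 1.7128 = 0.9540
E(R) = R_f + β_L × MRP = 4.21% + 0.9540 × 3.09% = 7.16%

7.16%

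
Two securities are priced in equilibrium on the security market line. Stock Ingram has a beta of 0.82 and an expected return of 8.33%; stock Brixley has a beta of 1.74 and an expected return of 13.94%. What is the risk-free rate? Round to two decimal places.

3.33%

Both satisfy E(R) = R_f + β·MRP, so the slope of the SML is
MRP = (13.94% − 8.33%) / (1.74 − 0.82) = 5.61% / 0.92 = 6.0978%
R_f = E(R_Ingram) − β_Ingram·MRP = 8.33% − 0.82 × 6.0978% = 3.3298%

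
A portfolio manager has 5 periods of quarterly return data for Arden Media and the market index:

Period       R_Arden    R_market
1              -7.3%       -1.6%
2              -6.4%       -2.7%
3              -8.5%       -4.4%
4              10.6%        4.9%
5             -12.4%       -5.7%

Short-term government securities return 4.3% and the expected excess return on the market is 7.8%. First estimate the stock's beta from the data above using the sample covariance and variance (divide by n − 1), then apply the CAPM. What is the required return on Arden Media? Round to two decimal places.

20.83%

Mean R_i = (-7.3 − 6.4 − 8.5 + 10.6 − 12.4) / 5 = -4.8000%
Mean R_m = (-1.6 − 2.7 − 4.4 + 4.9 − 5.7) / 5 = -1.9000%
Σ(R_i − R̄_i)(R_m − R̄_m) = 143.3800  ⇒  Cov = 143.3800 / 4 = 35.8450
Σ(R_m − R̄_m)² = 67.6600  ⇒  Var(R_m) = 67.6600 / 4 = 16.9150
β = Cov / Var(R_m) = 35.8450 / 16.9150 = 2.1191
E(R) = R_f + β × MRP = 4.3% + 2.1191 × 7.8% = 20.83%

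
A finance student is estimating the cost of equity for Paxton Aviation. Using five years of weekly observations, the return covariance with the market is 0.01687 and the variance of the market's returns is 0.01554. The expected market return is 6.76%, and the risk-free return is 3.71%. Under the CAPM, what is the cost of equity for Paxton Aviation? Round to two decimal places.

β = Cov(R_i, R_m) / Var(R_m) = 0.01687 / 0.01554 = 1.0856
MRP = 6.76% − 3.71% = 3.05%
E(R) = R_f + β × MRP = 3.71% + 1.0856 × 3.05% = 7.02%

7.02%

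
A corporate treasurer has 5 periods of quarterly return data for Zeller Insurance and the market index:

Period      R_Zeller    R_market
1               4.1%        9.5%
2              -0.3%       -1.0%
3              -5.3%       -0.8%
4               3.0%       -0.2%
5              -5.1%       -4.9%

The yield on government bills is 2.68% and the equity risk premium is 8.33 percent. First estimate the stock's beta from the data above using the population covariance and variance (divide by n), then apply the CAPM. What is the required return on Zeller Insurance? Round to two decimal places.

7.75%

Mean R_i = (4.1 − 0.3 − 5.3 + 3.0 − 5.1) / 5 = -0.7200%
Mean R_m = (9.5 − 1.0 − 0.8 − 0.2 − 4.9) / 5 = 0.5200%
Σ(R_i − R̄_i)(R_m − R̄_m) = 69.7520  ⇒  Cov = 69.7520 / 5 = 13.9504
Σ(R_m − R̄_m)² = 114.5880  ⇒  Var(R_m) = 114.5880 / 5 = 22.9176
β = Cov / Var(R_m) = 13.9504 / 22.9176 = 0.6087
E(R) = R_f + β × MRP = 2.68% + 0.6087 × 8.33% = 7.75%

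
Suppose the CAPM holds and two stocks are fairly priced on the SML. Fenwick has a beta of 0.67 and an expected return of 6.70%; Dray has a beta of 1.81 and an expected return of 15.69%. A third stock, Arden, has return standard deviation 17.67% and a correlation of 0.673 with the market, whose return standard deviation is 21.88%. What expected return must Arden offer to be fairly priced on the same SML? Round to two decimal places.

5.70%

MRP = (15.69% − 6.70%) / (1.81 − 0.67) = 7.8860%
R_f = 6.70% − 0.67 × 7.8860% = 1.4164%
β_Arden = ρ·σ_i/σ_m = 0.673 × 17.67 / 21.88 = 0.5435
E(R_Arden) = R_f + β × MRP = 1.4164% + 0.5435 × 7.8860% = 5.70%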